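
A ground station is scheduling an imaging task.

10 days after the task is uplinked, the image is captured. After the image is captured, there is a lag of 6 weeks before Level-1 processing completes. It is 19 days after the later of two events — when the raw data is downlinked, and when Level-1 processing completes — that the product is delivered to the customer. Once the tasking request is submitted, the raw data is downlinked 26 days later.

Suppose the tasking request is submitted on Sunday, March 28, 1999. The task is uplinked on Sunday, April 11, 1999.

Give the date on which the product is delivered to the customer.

Monday, June 21, 1999

The tasking request is submitted: Mar 28, 1999.
The raw data is downlinked: Mar 28, 1999 + 26 days = Apr 23, 1999.
The task is uplinked: Apr 11, 1999.
The image is captured: Apr 11, 1999 + 10 days = Apr 21, 1999.
Level-1 processing completes: Apr 21, 1999 + 6 weeks = Jun 2, 1999.
Both prerequisites met — the raw data is downlinked (Apr 23, 1999), Level-1 processing completes (Jun 2, 1999); the later is Jun 2, 1999.
The product is delivered to the customer: Jun 2, 1999 + 19 days = Jun 21, 1999.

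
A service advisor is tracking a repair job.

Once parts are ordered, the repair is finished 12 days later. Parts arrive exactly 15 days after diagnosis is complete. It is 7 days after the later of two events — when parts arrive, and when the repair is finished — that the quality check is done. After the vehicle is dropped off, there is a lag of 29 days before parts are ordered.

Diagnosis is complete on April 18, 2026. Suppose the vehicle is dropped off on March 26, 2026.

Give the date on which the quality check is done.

May 13, 2026

Diagnosis is complete: Apr 18, 2026.
Parts arrive: Apr 18, 2026 + 15 days = May 3, 2026.
The vehicle is dropped off: Mar 26, 2026.
Parts are ordered: Mar 26, 2026 + 29 days = Apr 24, 2026.
The repair is finished: Apr 24, 2026 + 12 days = May 6, 2026.
Both prerequisites met — parts arrive (May 3, 2026), the repair is finished (May 6, 2026); the later is May 6, 2026.
The quality check is done: May 6, 2026 + 7 days = May 13, 2026.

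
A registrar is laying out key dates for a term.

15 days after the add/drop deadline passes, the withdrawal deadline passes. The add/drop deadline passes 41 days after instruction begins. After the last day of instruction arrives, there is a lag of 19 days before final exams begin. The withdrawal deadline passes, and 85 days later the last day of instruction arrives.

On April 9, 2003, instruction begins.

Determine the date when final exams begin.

Instruction begins: Apr 9, 2003.
The add/drop deadline passes: Apr 9, 2003 + 41 days = May 20, 2003.
The withdrawal deadline passes: May 20, 2003 + 15 days = Jun 4, 2003.
The last day of instruction arrives: Jun 4, 2003 + 85 days = Aug 28, 2003.
Final exams begin: Aug 28, 2003 + 19 days = Sep 16, 2003.

September 16, 2003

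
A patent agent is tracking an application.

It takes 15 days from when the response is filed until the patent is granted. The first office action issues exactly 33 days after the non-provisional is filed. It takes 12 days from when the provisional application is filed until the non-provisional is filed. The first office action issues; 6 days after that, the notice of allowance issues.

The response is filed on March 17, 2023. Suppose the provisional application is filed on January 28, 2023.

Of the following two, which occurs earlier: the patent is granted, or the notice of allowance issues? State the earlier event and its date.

The notice of allowance issues — March 20, 2023

The response is filed: Mar 17, 2023.
The patent is granted: Mar 17, 2023 + 15 days = Apr 1, 2023.
The provisional application is filed: Jan 28, 2023.
The non-provisional is filed: Jan 28, 2023 + 12 days = Feb 9, 2023.
The first office action issues: Feb 9, 2023 + 33 days = Mar 14, 2023.
The notice of allowance issues: Mar 14, 2023 + 6 days = Mar 20, 2023.
Comparing: the patent is granted on Apr 1, 2023 vs the notice of allowance issues on Mar 20, 2023. Earlier: the notice of allowance issues.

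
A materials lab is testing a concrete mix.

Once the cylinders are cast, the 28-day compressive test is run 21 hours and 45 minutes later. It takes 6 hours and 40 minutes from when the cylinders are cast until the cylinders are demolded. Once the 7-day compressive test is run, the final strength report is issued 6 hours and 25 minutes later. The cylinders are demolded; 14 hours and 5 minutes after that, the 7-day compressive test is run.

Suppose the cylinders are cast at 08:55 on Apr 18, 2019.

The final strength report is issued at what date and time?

The cylinders are cast: 08:55 Apr 18, 2019.
The cylinders are demolded: 08:55 Apr 18, 2019 + 6h40m = 15:35 Apr 18, 2019.
The 7-day compressive test is run: 15:35 Apr 18, 2019 + 14h05m = 05:40 Apr 19, 2019.
The final strength report is issued: 05:40 Apr 19, 2019 + 6h25m = 12:05 Apr 19, 2019.

12:05 on Apr 19, 2019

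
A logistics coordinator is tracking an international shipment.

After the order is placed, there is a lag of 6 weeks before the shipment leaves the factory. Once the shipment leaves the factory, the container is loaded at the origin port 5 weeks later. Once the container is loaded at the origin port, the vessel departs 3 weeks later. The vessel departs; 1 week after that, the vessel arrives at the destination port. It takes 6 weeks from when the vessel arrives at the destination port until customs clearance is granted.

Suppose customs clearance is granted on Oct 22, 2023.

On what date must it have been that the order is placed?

May 28, 2023

Customs clearance is granted: Oct 22, 2023.
The vessel arrives at the destination port: Oct 22, 2023 − 6 weeks = Sep 10, 2023.
The vessel departs: Sep 10, 2023 − 1 week = Sep 3, 2023.
The container is loaded at the origin port: Sep 3, 2023 − 3 weeks = Aug 13, 2023.
The shipment leaves the factory: Aug 13, 2023 − 5 weeks = Jul 9, 2023.
The order is placed: Jul 9, 2023 − 6 weeks = May 28, 2023.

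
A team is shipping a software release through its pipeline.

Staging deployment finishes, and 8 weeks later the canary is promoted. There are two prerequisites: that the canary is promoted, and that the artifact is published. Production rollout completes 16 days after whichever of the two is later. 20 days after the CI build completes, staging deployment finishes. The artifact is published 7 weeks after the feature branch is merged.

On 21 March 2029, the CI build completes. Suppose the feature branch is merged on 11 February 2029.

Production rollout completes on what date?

21 June 2029

The CI build completes: Mar 21, 2029.
Staging deployment finishes: Mar 21, 2029 + 20 days = Apr 10, 2029.
The canary is promoted: Apr 10, 2029 + 8 weeks = Jun 5, 2029.
The feature branch is merged: Feb 11, 2029.
The artifact is published: Feb 11, 2029 + 7 weeks = Apr 1, 2029.
Both prerequisites met — the canary is promoted (Jun 5, 2029), the artifact is published (Apr 1, 2029); the later is Jun 5, 2029.
Production rollout completes: Jun 5, 2029 + 16 days = Jun 21, 2029.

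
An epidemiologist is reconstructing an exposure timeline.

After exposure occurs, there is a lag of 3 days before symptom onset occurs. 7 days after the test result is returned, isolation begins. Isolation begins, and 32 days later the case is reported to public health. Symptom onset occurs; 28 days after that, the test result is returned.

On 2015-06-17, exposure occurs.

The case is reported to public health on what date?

Exposure occurs: Jun 17, 2015.
Symptom onset occurs: Jun 17, 2015 + 3 days = Jun 20, 2015.
The test result is returned: Jun 20, 2015 + 28 days = Jul 18, 2015.
Isolation begins: Jul 18, 2015 + 7 days = Jul 25, 2015.
The case is reported to public health: Jul 25, 2015 + 32 days = Aug 26, 2015.

2015-08-26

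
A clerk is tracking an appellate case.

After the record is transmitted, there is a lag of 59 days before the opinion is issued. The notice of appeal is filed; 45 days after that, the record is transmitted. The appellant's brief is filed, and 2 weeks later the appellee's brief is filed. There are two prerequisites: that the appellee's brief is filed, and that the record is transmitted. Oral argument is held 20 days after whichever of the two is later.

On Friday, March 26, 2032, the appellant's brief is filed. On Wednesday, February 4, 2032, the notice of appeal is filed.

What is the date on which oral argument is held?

Thursday, April 29, 2032

The appellant's brief is filed: Mar 26, 2032.
The appellee's brief is filed: Mar 26, 2032 + 2 weeks = Apr 9, 2032.
The notice of appeal is filed: Feb 4, 2032.
The record is transmitted: Feb 4, 2032 + 45 days = Mar 20, 2032.
Both prerequisites met — the appellee's brief is filed (Apr 9, 2032), the record is transmitted (Mar 20, 2032); the later is Apr 9, 2032.
Oral argument is held: Apr 9, 2032 + 20 days = Apr 29, 2032.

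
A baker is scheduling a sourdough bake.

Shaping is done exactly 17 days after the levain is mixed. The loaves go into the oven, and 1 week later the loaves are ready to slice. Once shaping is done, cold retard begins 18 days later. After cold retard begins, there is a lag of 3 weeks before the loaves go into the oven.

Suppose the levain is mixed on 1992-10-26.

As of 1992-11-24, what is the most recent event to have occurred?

Shaping is done

The levain is mixed: Oct 26, 1992.
Shaping is done: Oct 26, 1992 + 17 days = Nov 12, 1992.
Cold retard begins: Nov 12, 1992 + 18 days = Nov 30, 1992.
The loaves go into the oven: Nov 30, 1992 + 3 weeks = Dec 21, 1992.
The loaves are ready to slice: Dec 21, 1992 + 1 week = Dec 28, 1992.
Nov 24, 1992 falls between when shaping is done (Nov 12, 1992) and when cold retard begins (Nov 30, 1992).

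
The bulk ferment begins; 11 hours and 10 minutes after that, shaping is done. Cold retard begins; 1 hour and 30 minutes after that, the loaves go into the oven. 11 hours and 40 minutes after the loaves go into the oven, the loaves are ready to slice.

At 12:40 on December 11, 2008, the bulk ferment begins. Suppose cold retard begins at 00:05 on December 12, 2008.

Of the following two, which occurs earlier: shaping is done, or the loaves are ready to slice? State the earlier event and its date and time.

The bulk ferment begins: 12:40 Dec 11, 2008.
Shaping is done: 12:40 Dec 11, 2008 + 11h10m = 23:50 Dec 11, 2008.
Cold retard begins: 00:05 Dec 12, 2008.
The loaves go into the oven: 00:05 Dec 12, 2008 + 1h30m = 01:35 Dec 12, 2008.
The loaves are ready to slice: 01:35 Dec 12, 2008 + 11h40m = 13:15 Dec 12, 2008.
Comparing: shaping is done at 23:50 Dec 11, 2008 vs the loaves are ready to slice at 13:15 Dec 12, 2008. Earlier: shaping is done.

Shaping is done — 23:50 on December 11, 2008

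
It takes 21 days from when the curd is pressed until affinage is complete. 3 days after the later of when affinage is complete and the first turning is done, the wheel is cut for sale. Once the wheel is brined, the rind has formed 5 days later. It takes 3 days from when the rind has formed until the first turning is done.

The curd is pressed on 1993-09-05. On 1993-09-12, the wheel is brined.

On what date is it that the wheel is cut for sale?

1993-09-29

The curd is pressed: Sep 5, 1993.
Affinage is complete: Sep 5, 1993 + 21 days = Sep 26, 1993.
The wheel is brined: Sep 12, 1993.
The rind has formed: Sep 12, 1993 + 5 days = Sep 17, 1993.
The first turning is done: Sep 17, 1993 + 3 days = Sep 20, 1993.
Both prerequisites met — affinage is complete (Sep 26, 1993), the first turning is done (Sep 20, 1993); the later is Sep 26, 1993.
The wheel is cut for sale: Sep 26, 1993 + 3 days = Sep 29, 1993.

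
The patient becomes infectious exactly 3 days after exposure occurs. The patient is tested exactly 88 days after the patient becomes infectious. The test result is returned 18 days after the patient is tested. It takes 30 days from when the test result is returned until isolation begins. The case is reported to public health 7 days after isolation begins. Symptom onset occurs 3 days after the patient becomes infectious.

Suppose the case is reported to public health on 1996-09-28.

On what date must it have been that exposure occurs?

1996-05-05

The case is reported to public health: Sep 28, 1996.
Isolation begins: Sep 28, 1996 − 7 days = Sep 21, 1996.
The test result is returned: Sep 21, 1996 − 30 days = Aug 22, 1996.
The patient is tested: Aug 22, 1996 − 18 days = Aug 4, 1996.
The patient becomes infectious: Aug 4, 1996 − 88 days = May 8, 1996.
Exposure occurs: May 8, 1996 − 3 days = May 5, 1996.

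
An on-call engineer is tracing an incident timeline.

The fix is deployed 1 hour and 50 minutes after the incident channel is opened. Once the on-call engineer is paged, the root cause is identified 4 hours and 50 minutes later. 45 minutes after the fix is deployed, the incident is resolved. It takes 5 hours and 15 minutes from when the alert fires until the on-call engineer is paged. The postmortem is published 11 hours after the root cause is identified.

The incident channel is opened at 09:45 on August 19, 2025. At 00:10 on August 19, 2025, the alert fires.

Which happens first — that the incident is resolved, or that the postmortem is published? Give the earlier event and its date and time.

The incident is resolved — 12:20 on August 19, 2025

The incident channel is opened: 09:45 Aug 19, 2025.
The fix is deployed: 09:45 Aug 19, 2025 + 1h50m = 11:35 Aug 19, 2025.
The incident is resolved: 11:35 Aug 19, 2025 + 45m = 12:20 Aug 19, 2025.
The alert fires: 00:10 Aug 19, 2025.
The on-call engineer is paged: 00:10 Aug 19, 2025 + 5h15m = 05:25 Aug 19, 2025.
The root cause is identified: 05:25 Aug 19, 2025 + 4h50m = 10:15 Aug 19, 2025.
The postmortem is published: 10:15 Aug 19, 2025 + 11h = 21:15 Aug 19, 2025.
Comparing: the incident is resolved at 12:20 Aug 19, 2025 vs the postmortem is published at 21:15 Aug 19, 2025. Earlier: the incident is resolved.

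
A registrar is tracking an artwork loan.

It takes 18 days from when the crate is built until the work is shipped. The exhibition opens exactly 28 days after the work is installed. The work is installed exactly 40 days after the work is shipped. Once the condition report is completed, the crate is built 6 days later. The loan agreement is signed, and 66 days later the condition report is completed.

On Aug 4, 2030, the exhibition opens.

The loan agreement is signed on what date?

The exhibition opens: Aug 4, 2030.
The work is installed: Aug 4, 2030 − 28 days = Jul 7, 2030.
The work is shipped: Jul 7, 2030 − 40 days = May 28, 2030.
The crate is built: May 28, 2030 − 18 days = May 10, 2030.
The condition report is completed: May 10, 2030 − 6 days = May 4, 2030.
The loan agreement is signed: May 4, 2030 − 66 days = Feb 27, 2030.

Feb 27, 2030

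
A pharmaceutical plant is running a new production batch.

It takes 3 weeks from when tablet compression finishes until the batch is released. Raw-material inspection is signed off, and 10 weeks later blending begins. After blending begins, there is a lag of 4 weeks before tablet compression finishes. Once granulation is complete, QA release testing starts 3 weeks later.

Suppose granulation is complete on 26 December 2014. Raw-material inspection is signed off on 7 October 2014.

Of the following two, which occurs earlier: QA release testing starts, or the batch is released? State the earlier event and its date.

Granulation is complete: Dec 26, 2014.
QA release testing starts: Dec 26, 2014 + 3 weeks = Jan 16, 2015.
Raw-material inspection is signed off: Oct 7, 2014.
Blending begins: Oct 7, 2014 + 10 weeks = Dec 16, 2014.
Tablet compression finishes: Dec 16, 2014 + 4 weeks = Jan 13, 2015.
The batch is released: Jan 13, 2015 + 3 weeks = Feb 3, 2015.
Comparing: QA release testing starts on Jan 16, 2015 vs the batch is released on Feb 3, 2015. Earlier: QA release testing starts.

QA release testing starts — 16 January 2015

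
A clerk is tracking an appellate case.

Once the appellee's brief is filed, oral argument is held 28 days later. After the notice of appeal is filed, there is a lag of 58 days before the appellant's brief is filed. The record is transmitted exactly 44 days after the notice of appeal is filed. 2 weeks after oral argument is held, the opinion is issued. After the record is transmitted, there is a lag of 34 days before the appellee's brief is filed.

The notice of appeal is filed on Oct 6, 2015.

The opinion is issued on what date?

The notice of appeal is filed: Oct 6, 2015.
The record is transmitted: Oct 6, 2015 + 44 days = Nov 19, 2015.
The appellee's brief is filed: Nov 19, 2015 + 34 days = Dec 23, 2015.
Oral argument is held: Dec 23, 2015 + 28 days = Jan 20, 2016.
The opinion is issued: Jan 20, 2016 + 2 weeks = Feb 3, 2016.

Feb 3, 2016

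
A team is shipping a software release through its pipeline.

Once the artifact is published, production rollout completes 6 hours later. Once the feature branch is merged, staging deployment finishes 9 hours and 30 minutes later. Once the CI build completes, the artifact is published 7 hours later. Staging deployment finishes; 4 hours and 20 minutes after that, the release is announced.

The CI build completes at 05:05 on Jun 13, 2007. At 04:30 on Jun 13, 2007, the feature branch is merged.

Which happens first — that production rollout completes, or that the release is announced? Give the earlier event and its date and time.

Production rollout completes — 18:05 on Jun 13, 2007

The CI build completes: 05:05 Jun 13, 2007.
The artifact is published: 05:05 Jun 13, 2007 + 7h = 12:05 Jun 13, 2007.
Production rollout completes: 12:05 Jun 13, 2007 + 6h = 18:05 Jun 13, 2007.
The feature branch is merged: 04:30 Jun 13, 2007.
Staging deployment finishes: 04:30 Jun 13, 2007 + 9h30m = 14:00 Jun 13, 2007.
The release is announced: 14:00 Jun 13, 2007 + 4h20m = 18:20 Jun 13, 2007.
Comparing: production rollout completes at 18:05 Jun 13, 2007 vs the release is announced at 18:20 Jun 13, 2007. Earlier: production rollout completes.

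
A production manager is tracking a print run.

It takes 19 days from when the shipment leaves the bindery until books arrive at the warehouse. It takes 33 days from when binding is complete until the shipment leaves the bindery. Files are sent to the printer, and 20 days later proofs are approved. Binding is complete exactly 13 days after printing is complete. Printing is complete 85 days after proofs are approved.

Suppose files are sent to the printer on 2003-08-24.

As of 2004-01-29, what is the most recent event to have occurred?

Files are sent to the printer: Aug 24, 2003.
Proofs are approved: Aug 24, 2003 + 20 days = Sep 13, 2003.
Printing is complete: Sep 13, 2003 + 85 days = Dec 7, 2003.
Binding is complete: Dec 7, 2003 + 13 days = Dec 20, 2003.
The shipment leaves the bindery: Dec 20, 2003 + 33 days = Jan 22, 2004.
Books arrive at the warehouse: Jan 22, 2004 + 19 days = Feb 10, 2004.
Jan 29, 2004 falls between when the shipment leaves the bindery (Jan 22, 2004) and when books arrive at the warehouse (Feb 10, 2004).

The shipment leaves the bindery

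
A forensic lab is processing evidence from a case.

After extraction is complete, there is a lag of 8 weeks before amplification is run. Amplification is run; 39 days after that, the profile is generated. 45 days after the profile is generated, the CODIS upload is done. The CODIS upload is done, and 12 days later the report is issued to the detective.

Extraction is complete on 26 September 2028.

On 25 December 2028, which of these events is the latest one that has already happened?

Amplification is run

Extraction is complete: Sep 26, 2028.
Amplification is run: Sep 26, 2028 + 8 weeks = Nov 21, 2028.
The profile is generated: Nov 21, 2028 + 39 days = Dec 30, 2028.
The CODIS upload is done: Dec 30, 2028 + 45 days = Feb 13, 2029.
The report is issued to the detective: Feb 13, 2029 + 12 days = Feb 25, 2029.
Dec 25, 2028 falls between when amplification is run (Nov 21, 2028) and when the profile is generated (Dec 30, 2028).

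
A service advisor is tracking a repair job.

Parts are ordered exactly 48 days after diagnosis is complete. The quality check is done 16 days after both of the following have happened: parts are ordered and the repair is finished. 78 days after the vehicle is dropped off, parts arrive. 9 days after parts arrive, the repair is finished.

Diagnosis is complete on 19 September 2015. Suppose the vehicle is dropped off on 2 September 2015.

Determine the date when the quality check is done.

14 December 2015

Diagnosis is complete: Sep 19, 2015.
Parts are ordered: Sep 19, 2015 + 48 days = Nov 6, 2015.
The vehicle is dropped off: Sep 2, 2015.
Parts arrive: Sep 2, 2015 + 78 days = Nov 19, 2015.
The repair is finished: Nov 19, 2015 + 9 days = Nov 28, 2015.
Both prerequisites met — parts are ordered (Nov 6, 2015), the repair is finished (Nov 28, 2015); the later is Nov 28, 2015.
The quality check is done: Nov 28, 2015 + 16 days = Dec 14, 2015.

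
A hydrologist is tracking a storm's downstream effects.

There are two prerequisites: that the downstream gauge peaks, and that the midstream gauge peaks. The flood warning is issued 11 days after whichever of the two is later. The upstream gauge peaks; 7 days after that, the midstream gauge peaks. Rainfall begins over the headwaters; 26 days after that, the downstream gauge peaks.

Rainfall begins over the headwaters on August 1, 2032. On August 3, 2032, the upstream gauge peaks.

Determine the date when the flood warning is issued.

September 7, 2032

Rainfall begins over the headwaters: Aug 1, 2032.
The downstream gauge peaks: Aug 1, 2032 + 26 days = Aug 27, 2032.
The upstream gauge peaks: Aug 3, 2032.
The midstream gauge peaks: Aug 3, 2032 + 7 days = Aug 10, 2032.
Both prerequisites met — the downstream gauge peaks (Aug 27, 2032), the midstream gauge peaks (Aug 10, 2032); the later is Aug 27, 2032.
The flood warning is issued: Aug 27, 2032 + 11 days = Sep 7, 2032.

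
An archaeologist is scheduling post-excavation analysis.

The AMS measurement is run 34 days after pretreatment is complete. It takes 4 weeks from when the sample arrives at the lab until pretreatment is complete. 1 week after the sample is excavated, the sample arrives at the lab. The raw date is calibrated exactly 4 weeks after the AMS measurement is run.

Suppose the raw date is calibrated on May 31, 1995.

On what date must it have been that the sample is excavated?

The raw date is calibrated: May 31, 1995.
The AMS measurement is run: May 31, 1995 − 4 weeks = May 3, 1995.
Pretreatment is complete: May 3, 1995 − 34 days = Mar 30, 1995.
The sample arrives at the lab: Mar 30, 1995 − 4 weeks = Mar 2, 1995.
The sample is excavated: Mar 2, 1995 − 1 week = Feb 23, 1995.

Feb 23, 1995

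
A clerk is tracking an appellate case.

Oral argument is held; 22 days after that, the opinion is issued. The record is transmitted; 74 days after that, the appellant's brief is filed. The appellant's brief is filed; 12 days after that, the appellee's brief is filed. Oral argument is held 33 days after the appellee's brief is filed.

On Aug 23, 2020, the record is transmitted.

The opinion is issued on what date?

The record is transmitted: Aug 23, 2020.
The appellant's brief is filed: Aug 23, 2020 + 74 days = Nov 5, 2020.
The appellee's brief is filed: Nov 5, 2020 + 12 days = Nov 17, 2020.
Oral argument is held: Nov 17, 2020 + 33 days = Dec 20, 2020.
The opinion is issued: Dec 20, 2020 + 22 days = Jan 11, 2021.

Jan 11, 2021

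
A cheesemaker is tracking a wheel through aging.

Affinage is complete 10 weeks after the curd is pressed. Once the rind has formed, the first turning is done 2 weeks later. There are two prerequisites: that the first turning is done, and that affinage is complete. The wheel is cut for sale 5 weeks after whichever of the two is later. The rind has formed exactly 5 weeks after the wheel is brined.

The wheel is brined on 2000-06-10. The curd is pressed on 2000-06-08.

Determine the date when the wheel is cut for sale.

2000-09-21

The wheel is brined: Jun 10, 2000.
The rind has formed: Jun 10, 2000 + 5 weeks = Jul 15, 2000.
The first turning is done: Jul 15, 2000 + 2 weeks = Jul 29, 2000.
The curd is pressed: Jun 8, 2000.
Affinage is complete: Jun 8, 2000 + 10 weeks = Aug 17, 2000.
Both prerequisites met — the first turning is done (Jul 29, 2000), affinage is complete (Aug 17, 2000); the later is Aug 17, 2000.
The wheel is cut for sale: Aug 17, 2000 + 5 weeks = Sep 21, 2000.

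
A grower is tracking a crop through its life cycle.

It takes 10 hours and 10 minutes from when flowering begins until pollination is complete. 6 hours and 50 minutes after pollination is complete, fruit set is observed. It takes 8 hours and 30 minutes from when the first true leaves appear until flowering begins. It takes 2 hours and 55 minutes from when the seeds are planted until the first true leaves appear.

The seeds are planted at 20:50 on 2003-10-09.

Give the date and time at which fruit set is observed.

The seeds are planted: 20:50 Oct 9, 2003.
The first true leaves appear: 20:50 Oct 9, 2003 + 2h55m = 23:45 Oct 9, 2003.
Flowering begins: 23:45 Oct 9, 2003 + 8h30m = 08:15 Oct 10, 2003.
Pollination is complete: 08:15 Oct 10, 2003 + 10h10m = 18:25 Oct 10, 2003.
Fruit set is observed: 18:25 Oct 10, 2003 + 6h50m = 01:15 Oct 11, 2003.

01:15 on 2003-10-11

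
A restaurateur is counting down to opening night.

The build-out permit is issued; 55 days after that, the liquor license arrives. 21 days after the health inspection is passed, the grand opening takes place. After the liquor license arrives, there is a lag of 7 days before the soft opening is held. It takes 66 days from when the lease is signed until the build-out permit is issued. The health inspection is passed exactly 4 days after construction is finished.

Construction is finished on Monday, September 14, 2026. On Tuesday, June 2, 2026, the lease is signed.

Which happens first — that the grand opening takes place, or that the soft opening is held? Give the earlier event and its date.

Construction is finished: Sep 14, 2026.
The health inspection is passed: Sep 14, 2026 + 4 days = Sep 18, 2026.
The grand opening takes place: Sep 18, 2026 + 21 days = Oct 9, 2026.
The lease is signed: Jun 2, 2026.
The build-out permit is issued: Jun 2, 2026 + 66 days = Aug 7, 2026.
The liquor license arrives: Aug 7, 2026 + 55 days = Oct 1, 2026.
The soft opening is held: Oct 1, 2026 + 7 days = Oct 8, 2026.
Comparing: the grand opening takes place on Oct 9, 2026 vs the soft opening is held on Oct 8, 2026. Earlier: the soft opening is held.

The soft opening is held — Thursday, October 8, 2026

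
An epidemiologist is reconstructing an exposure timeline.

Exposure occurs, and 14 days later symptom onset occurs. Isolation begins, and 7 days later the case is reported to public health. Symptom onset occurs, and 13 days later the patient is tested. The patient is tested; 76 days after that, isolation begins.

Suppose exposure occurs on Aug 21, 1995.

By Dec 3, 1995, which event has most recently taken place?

Exposure occurs: Aug 21, 1995.
Symptom onset occurs: Aug 21, 1995 + 14 days = Sep 4, 1995.
The patient is tested: Sep 4, 1995 + 13 days = Sep 17, 1995.
Isolation begins: Sep 17, 1995 + 76 days = Dec 2, 1995.
The case is reported to public health: Dec 2, 1995 + 7 days = Dec 9, 1995.
Dec 3, 1995 falls between when isolation begins (Dec 2, 1995) and when the case is reported to public health (Dec 9, 1995).

Isolation begins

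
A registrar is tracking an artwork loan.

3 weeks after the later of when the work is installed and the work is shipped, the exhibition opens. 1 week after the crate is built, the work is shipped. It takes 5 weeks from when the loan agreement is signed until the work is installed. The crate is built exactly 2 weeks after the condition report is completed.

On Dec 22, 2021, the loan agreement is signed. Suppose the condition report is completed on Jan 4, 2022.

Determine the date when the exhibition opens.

Feb 16, 2022

The loan agreement is signed: Dec 22, 2021.
The work is installed: Dec 22, 2021 + 5 weeks = Jan 26, 2022.
The condition report is completed: Jan 4, 2022.
The crate is built: Jan 4, 2022 + 2 weeks = Jan 18, 2022.
The work is shipped: Jan 18, 2022 + 1 week = Jan 25, 2022.
Both prerequisites met — the work is installed (Jan 26, 2022), the work is shipped (Jan 25, 2022); the later is Jan 26, 2022.
The exhibition opens: Jan 26, 2022 + 3 weeks = Feb 16, 2022.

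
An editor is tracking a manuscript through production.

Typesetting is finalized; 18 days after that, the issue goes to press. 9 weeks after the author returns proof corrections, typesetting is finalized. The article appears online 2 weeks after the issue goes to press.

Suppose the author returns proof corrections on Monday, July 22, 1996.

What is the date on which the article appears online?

The author returns proof corrections: Jul 22, 1996.
Typesetting is finalized: Jul 22, 1996 + 9 weeks = Sep 23, 1996.
The issue goes to press: Sep 23, 1996 + 18 days = Oct 11, 1996.
The article appears online: Oct 11, 1996 + 2 weeks = Oct 25, 1996.

Friday, October 25, 1996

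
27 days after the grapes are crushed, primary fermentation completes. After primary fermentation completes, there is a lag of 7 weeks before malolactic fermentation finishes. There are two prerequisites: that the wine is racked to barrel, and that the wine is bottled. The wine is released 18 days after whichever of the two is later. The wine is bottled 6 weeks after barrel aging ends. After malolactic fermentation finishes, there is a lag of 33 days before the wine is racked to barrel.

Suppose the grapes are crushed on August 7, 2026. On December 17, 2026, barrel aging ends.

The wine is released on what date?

The grapes are crushed: Aug 7, 2026.
Primary fermentation completes: Aug 7, 2026 + 27 days = Sep 3, 2026.
Malolactic fermentation finishes: Sep 3, 2026 + 7 weeks = Oct 22, 2026.
The wine is racked to barrel: Oct 22, 2026 + 33 days = Nov 24, 2026.
Barrel aging ends: Dec 17, 2026.
The wine is bottled: Dec 17, 2026 + 6 weeks = Jan 28, 2027.
Both prerequisites met — the wine is racked to barrel (Nov 24, 2026), the wine is bottled (Jan 28, 2027); the later is Jan 28, 2027.
The wine is released: Jan 28, 2027 + 18 days = Feb 15, 2027.

February 15, 2027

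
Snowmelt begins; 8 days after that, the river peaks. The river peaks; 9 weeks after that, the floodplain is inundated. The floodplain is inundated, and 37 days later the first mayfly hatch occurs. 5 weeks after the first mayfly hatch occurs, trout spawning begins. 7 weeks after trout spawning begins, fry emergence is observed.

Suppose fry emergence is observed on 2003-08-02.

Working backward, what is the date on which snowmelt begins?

2003-01-22

Fry emergence is observed: Aug 2, 2003.
Trout spawning begins: Aug 2, 2003 − 7 weeks = Jun 14, 2003.
The first mayfly hatch occurs: Jun 14, 2003 − 5 weeks = May 10, 2003.
The floodplain is inundated: May 10, 2003 − 37 days = Apr 3, 2003.
The river peaks: Apr 3, 2003 − 9 weeks = Jan 30, 2003.
Snowmelt begins: Jan 30, 2003 − 8 days = Jan 22, 2003.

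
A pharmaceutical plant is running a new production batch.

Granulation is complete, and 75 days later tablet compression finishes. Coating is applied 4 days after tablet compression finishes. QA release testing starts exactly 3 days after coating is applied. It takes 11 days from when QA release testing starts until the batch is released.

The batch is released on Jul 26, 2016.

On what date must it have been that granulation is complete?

The batch is released: Jul 26, 2016.
QA release testing starts: Jul 26, 2016 − 11 days = Jul 15, 2016.
Coating is applied: Jul 15, 2016 − 3 days = Jul 12, 2016.
Tablet compression finishes: Jul 12, 2016 − 4 days = Jul 8, 2016.
Granulation is complete: Jul 8, 2016 − 75 days = Apr 24, 2016.

Apr 24, 2016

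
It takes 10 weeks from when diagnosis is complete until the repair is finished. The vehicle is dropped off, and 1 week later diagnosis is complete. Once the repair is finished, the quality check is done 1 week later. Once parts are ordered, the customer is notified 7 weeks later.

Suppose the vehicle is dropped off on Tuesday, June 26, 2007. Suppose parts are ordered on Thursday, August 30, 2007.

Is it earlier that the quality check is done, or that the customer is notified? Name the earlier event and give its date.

The vehicle is dropped off: Jun 26, 2007.
Diagnosis is complete: Jun 26, 2007 + 1 week = Jul 3, 2007.
The repair is finished: Jul 3, 2007 + 10 weeks = Sep 11, 2007.
The quality check is done: Sep 11, 2007 + 1 week = Sep 18, 2007.
Parts are ordered: Aug 30, 2007.
The customer is notified: Aug 30, 2007 + 7 weeks = Oct 18, 2007.
Comparing: the quality check is done on Sep 18, 2007 vs the customer is notified on Oct 18, 2007. Earlier: the quality check is done.

The quality check is done — Tuesday, September 18, 2007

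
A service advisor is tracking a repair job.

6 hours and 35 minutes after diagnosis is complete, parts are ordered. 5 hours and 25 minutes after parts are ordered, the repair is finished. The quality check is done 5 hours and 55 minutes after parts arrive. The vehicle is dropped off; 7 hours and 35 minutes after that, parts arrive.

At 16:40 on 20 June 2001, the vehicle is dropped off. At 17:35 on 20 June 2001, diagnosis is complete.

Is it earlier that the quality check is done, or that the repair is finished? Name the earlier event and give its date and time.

The repair is finished — 05:35 on 21 June 2001

The vehicle is dropped off: 16:40 Jun 20, 2001.
Parts arrive: 16:40 Jun 20, 2001 + 7h35m = 00:15 Jun 21, 2001.
The quality check is done: 00:15 Jun 21, 2001 + 5h55m = 06:10 Jun 21, 2001.
Diagnosis is complete: 17:35 Jun 20, 2001.
Parts are ordered: 17:35 Jun 20, 2001 + 6h35m = 00:10 Jun 21, 2001.
The repair is finished: 00:10 Jun 21, 2001 + 5h25m = 05:35 Jun 21, 2001.
Comparing: the quality check is done at 06:10 Jun 21, 2001 vs the repair is finished at 05:35 Jun 21, 2001. Earlier: the repair is finished.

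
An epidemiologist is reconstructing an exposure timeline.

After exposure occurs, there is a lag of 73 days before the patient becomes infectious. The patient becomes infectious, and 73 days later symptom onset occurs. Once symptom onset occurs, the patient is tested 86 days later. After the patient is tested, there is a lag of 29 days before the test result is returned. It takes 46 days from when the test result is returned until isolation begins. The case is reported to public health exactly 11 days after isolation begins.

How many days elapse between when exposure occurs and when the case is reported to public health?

Causal path: exposure occurs → the patient becomes infectious → symptom onset occurs → the patient is tested → the test result is returned → isolation begins → the case is reported to public health.
Total delay along the path: 73 + 73 + 86 + 29 + 46 + 11 = 318 days.

318 days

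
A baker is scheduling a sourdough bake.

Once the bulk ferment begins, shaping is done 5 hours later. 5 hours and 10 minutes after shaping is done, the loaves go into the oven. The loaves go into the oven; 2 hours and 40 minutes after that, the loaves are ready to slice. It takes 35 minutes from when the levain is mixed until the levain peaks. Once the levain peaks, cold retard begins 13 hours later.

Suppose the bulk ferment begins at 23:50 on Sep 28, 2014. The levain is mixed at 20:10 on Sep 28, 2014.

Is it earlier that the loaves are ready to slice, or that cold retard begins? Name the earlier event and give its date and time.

The bulk ferment begins: 23:50 Sep 28, 2014.
Shaping is done: 23:50 Sep 28, 2014 + 5h = 04:50 Sep 29, 2014.
The loaves go into the oven: 04:50 Sep 29, 2014 + 5h10m = 10:00 Sep 29, 2014.
The loaves are ready to slice: 10:00 Sep 29, 2014 + 2h40m = 12:40 Sep 29, 2014.
The levain is mixed: 20:10 Sep 28, 2014.
The levain peaks: 20:10 Sep 28, 2014 + 35m = 20:45 Sep 28, 2014.
Cold retard begins: 20:45 Sep 28, 2014 + 13h = 09:45 Sep 29, 2014.
Comparing: the loaves are ready to slice at 12:40 Sep 29, 2014 vs cold retard begins at 09:45 Sep 29, 2014. Earlier: cold retard begins.

Cold retard begins — 09:45 on Sep 29, 2014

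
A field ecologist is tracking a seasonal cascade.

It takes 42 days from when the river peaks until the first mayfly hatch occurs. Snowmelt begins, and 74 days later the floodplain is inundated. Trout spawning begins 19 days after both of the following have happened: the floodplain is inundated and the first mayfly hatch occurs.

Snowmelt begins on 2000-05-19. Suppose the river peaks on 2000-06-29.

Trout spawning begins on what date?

Snowmelt begins: May 19, 2000.
The floodplain is inundated: May 19, 2000 + 74 days = Aug 1, 2000.
The river peaks: Jun 29, 2000.
The first mayfly hatch occurs: Jun 29, 2000 + 42 days = Aug 10, 2000.
Both prerequisites met — the floodplain is inundated (Aug 1, 2000), the first mayfly hatch occurs (Aug 10, 2000); the later is Aug 10, 2000.
Trout spawning begins: Aug 10, 2000 + 19 days = Aug 29, 2000.

2000-08-29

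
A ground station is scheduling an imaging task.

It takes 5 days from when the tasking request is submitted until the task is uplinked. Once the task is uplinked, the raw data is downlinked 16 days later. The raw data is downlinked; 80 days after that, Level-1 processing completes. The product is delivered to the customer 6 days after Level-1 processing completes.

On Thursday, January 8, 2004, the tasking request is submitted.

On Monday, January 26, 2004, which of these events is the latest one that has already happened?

The tasking request is submitted: Jan 8, 2004.
The task is uplinked: Jan 8, 2004 + 5 days = Jan 13, 2004.
The raw data is downlinked: Jan 13, 2004 + 16 days = Jan 29, 2004.
Level-1 processing completes: Jan 29, 2004 + 80 days = Apr 18, 2004.
The product is delivered to the customer: Apr 18, 2004 + 6 days = Apr 24, 2004.
Jan 26, 2004 falls between when the task is uplinked (Jan 13, 2004) and when the raw data is downlinked (Jan 29, 2004).

The task is uplinked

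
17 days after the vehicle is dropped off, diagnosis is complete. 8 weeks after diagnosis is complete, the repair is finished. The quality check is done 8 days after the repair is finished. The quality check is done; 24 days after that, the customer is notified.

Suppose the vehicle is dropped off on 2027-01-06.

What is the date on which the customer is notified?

The vehicle is dropped off: Jan 6, 2027.
Diagnosis is complete: Jan 6, 2027 + 17 days = Jan 23, 2027.
The repair is finished: Jan 23, 2027 + 8 weeks = Mar 20, 2027.
The quality check is done: Mar 20, 2027 + 8 days = Mar 28, 2027.
The customer is notified: Mar 28, 2027 + 24 days = Apr 21, 2027.

2027-04-21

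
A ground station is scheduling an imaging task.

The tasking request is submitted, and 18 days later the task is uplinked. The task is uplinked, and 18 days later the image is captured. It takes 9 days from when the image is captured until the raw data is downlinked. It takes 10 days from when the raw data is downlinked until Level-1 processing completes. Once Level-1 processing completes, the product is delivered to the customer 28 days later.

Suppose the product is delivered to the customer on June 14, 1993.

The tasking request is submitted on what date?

March 23, 1993

The product is delivered to the customer: Jun 14, 1993.
Level-1 processing completes: Jun 14, 1993 − 28 days = May 17, 1993.
The raw data is downlinked: May 17, 1993 − 10 days = May 7, 1993.
The image is captured: May 7, 1993 − 9 days = Apr 28, 1993.
The task is uplinked: Apr 28, 1993 − 18 days = Apr 10, 1993.
The tasking request is submitted: Apr 10, 1993 − 18 days = Mar 23, 1993.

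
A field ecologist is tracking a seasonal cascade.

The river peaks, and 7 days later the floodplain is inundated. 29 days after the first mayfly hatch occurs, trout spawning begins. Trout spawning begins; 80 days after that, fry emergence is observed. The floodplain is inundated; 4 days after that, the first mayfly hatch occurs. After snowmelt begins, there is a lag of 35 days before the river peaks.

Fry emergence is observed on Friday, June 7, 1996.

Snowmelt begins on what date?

Fry emergence is observed: Jun 7, 1996.
Trout spawning begins: Jun 7, 1996 − 80 days = Mar 19, 1996.
The first mayfly hatch occurs: Mar 19, 1996 − 29 days = Feb 19, 1996.
The floodplain is inundated: Feb 19, 1996 − 4 days = Feb 15, 1996.
The river peaks: Feb 15, 1996 − 7 days = Feb 8, 1996.
Snowmelt begins: Feb 8, 1996 − 35 days = Jan 4, 1996.

Thursday, January 4, 1996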